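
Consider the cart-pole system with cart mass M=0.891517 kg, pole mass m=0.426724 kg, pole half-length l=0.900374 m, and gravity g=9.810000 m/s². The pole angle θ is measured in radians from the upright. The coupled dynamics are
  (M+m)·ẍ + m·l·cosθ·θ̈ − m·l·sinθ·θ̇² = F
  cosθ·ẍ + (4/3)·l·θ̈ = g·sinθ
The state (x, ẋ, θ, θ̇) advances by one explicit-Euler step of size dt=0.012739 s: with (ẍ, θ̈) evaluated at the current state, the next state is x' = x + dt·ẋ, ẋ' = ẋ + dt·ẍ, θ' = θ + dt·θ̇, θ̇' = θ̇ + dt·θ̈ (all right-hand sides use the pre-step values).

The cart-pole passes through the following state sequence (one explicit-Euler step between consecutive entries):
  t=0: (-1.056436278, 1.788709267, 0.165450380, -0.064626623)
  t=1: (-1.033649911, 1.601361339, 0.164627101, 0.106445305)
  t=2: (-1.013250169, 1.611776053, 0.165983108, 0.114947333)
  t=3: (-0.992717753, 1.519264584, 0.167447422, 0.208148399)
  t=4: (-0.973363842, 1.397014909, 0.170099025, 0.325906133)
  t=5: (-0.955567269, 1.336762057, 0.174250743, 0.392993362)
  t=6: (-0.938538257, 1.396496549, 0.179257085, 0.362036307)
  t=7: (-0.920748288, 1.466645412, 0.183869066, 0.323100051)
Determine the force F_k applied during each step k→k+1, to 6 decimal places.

step 0→1:
  ẍ = (ẋ'−ẋ)/dt = (1.601361339−1.788709267)/0.012739 = -14.706643
  θ̈ = (θ̇'−θ̇)/dt = (0.106445305−-0.064626623)/0.012739 = 13.428992
  sinθ=0.164697, cosθ=0.986344
  F = (M+m)·ẍ + m·l·cosθ·θ̈ − m·l·sinθ·θ̇² = -19.386900 + 5.089111 − 0.000264 = -14.298053
step 1→2:
  ẍ = (ẋ'−ẋ)/dt = (1.611776053−1.601361339)/0.012739 = 0.817546
  θ̈ = (θ̇'−θ̇)/dt = (0.114947333−0.106445305)/0.012739 = 0.667402
  sinθ=0.163884, cosθ=0.986480
  F = (M+m)·ẍ + m·l·cosθ·θ̈ − m·l·sinθ·θ̇² = 1.077722 + 0.252956 − 0.000713 = 1.329965
step 2→3:
  ẍ = (ẋ'−ẋ)/dt = (1.519264584−1.611776053)/0.012739 = -7.262067
  θ̈ = (θ̇'−θ̇)/dt = (0.208148399−0.114947333)/0.012739 = 7.316200
  sinθ=0.165222, cosθ=0.986256
  F = (M+m)·ẍ + m·l·cosθ·θ̈ − m·l·sinθ·θ̇² = -9.573154 + 2.772333 − 0.000839 = -6.801660
step 3→4:
  ẍ = (ẋ'−ẋ)/dt = (1.397014909−1.519264584)/0.012739 = -9.596489
  θ̈ = (θ̇'−θ̇)/dt = (0.325906133−0.208148399)/0.012739 = 9.243876
  sinθ=0.166666, cosθ=0.986013
  F = (M+m)·ẍ + m·l·cosθ·θ̈ − m·l·sinθ·θ̇² = -12.650485 + 3.501926 − 0.002774 = -9.151334
step 4→5:
  ẍ = (ẋ'−ẋ)/dt = (1.336762057−1.397014909)/0.012739 = -4.729795
  θ̈ = (θ̇'−θ̇)/dt = (0.392993362−0.325906133)/0.012739 = 5.266287
  sinθ=0.169280, cosθ=0.985568
  F = (M+m)·ẍ + m·l·cosθ·θ̈ − m·l·sinθ·θ̇² = -6.235009 + 1.994165 − 0.006908 = -4.247752
step 5→6:
  ẍ = (ẋ'−ẋ)/dt = (1.396496549−1.336762057)/0.012739 = 4.689104
  θ̈ = (θ̇'−θ̇)/dt = (0.362036307−0.392993362)/0.012739 = -2.430101
  sinθ=0.173370, cosθ=0.984857
  F = (M+m)·ẍ + m·l·cosθ·θ̈ − m·l·sinθ·θ̇² = 6.181369 + -0.919533 − 0.010288 = 5.251548
step 6→7:
  ẍ = (ẋ'−ẋ)/dt = (1.466645412−1.396496549)/0.012739 = 5.506622
  θ̈ = (θ̇'−θ̇)/dt = (0.323100051−0.362036307)/0.012739 = -3.056461
  sinθ=0.178299, cosθ=0.983976
  F = (M+m)·ẍ + m·l·cosθ·θ̈ − m·l·sinθ·θ̇² = 7.259055 + -1.155510 − 0.008979 = 6.094567

F_0 = -14.298053 N
F_1 = 1.329965 N
F_2 = -6.801660 N
F_3 = -9.151334 N
F_4 = -4.247752 N
F_5 = 5.251548 N
F_6 = 6.094567 N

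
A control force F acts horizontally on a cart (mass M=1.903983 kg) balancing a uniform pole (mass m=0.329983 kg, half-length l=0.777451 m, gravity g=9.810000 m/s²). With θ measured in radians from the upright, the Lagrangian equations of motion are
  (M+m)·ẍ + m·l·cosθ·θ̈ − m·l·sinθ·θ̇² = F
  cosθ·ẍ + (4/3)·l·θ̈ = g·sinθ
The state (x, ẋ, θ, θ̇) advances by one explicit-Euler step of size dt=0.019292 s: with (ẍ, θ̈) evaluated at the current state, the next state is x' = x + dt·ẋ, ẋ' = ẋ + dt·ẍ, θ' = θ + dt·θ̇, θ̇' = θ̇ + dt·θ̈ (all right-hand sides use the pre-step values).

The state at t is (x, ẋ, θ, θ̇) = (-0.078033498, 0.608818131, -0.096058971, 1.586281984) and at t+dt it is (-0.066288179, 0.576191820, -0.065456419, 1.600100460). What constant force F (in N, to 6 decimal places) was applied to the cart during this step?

ẍ = (ẋ'−ẋ)/dt = (0.576191820−0.608818131)/0.019292 = -1.691183
θ̈ = (θ̇'−θ̇)/dt = (1.600100460−1.586281984)/0.019292 = 0.716280
sinθ=-0.095911, cosθ=0.995390
F = (M+m)·ẍ + m·l·cosθ·θ̈ − m·l·sinθ·θ̇² = -3.778046 + 0.182911 − -0.061915 = -3.533220

F = -3.533220 N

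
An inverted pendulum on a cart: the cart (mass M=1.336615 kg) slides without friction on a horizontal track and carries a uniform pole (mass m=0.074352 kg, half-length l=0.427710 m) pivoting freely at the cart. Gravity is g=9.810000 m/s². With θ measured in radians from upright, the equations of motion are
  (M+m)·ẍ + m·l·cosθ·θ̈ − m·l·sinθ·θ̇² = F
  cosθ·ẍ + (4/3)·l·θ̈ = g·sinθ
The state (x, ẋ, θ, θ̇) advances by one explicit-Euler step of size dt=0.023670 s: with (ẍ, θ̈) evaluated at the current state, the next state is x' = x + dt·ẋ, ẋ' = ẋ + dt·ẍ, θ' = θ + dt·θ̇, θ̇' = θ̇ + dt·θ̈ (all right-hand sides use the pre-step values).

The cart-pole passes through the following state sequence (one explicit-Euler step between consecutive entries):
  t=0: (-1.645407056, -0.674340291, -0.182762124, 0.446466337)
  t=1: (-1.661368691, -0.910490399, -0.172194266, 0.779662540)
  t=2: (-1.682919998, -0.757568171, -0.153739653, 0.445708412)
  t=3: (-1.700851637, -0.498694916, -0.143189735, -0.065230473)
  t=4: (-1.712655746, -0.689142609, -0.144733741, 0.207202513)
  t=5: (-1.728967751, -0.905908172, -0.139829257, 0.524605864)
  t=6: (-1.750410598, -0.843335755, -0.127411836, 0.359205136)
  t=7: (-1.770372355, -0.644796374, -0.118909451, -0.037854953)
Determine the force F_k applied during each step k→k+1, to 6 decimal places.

F_0 = -13.635539 N
F_1 = 8.676957 N
F_2 = 14.754024 N
F_3 = -10.990281 N
F_4 = -12.499204 N
F_5 = 3.511107 N
F_6 = 11.306306 N

step 0→1:
  ẍ = (ẋ'−ẋ)/dt = (-0.910490399−-0.674340291)/0.023670 = -9.976768
  θ̈ = (θ̇'−θ̇)/dt = (0.779662540−0.446466337)/0.023670 = 14.076730
  sinθ=-0.181746, cosθ=0.983345
  F = (M+m)·ẍ + m·l·cosθ·θ̈ − m·l·sinθ·θ̇² = -14.076891 + 0.440200 − -0.001152 = -13.635539
step 1→2:
  ẍ = (ẋ'−ẋ)/dt = (-0.757568171−-0.910490399)/0.023670 = 6.460593
  θ̈ = (θ̇'−θ̇)/dt = (0.445708412−0.779662540)/0.023670 = -14.108751
  sinθ=-0.171345, cosθ=0.985211
  F = (M+m)·ẍ + m·l·cosθ·θ̈ − m·l·sinθ·θ̇² = 9.115683 + -0.442038 − -0.003312 = 8.676957
step 2→3:
  ẍ = (ẋ'−ẋ)/dt = (-0.498694916−-0.757568171)/0.023670 = 10.936766
  θ̈ = (θ̇'−θ̇)/dt = (-0.065230473−0.445708412)/0.023670 = -21.585927
  sinθ=-0.153135, cosθ=0.988205
  F = (M+m)·ẍ + m·l·cosθ·θ̈ − m·l·sinθ·θ̇² = 15.431416 + -0.678360 − -0.000967 = 14.754024
step 3→4:
  ẍ = (ẋ'−ẋ)/dt = (-0.689142609−-0.498694916)/0.023670 = -8.045952
  θ̈ = (θ̇'−θ̇)/dt = (0.207202513−-0.065230473)/0.023670 = 11.509632
  sinθ=-0.142701, cosθ=0.989766
  F = (M+m)·ẍ + m·l·cosθ·θ̈ − m·l·sinθ·θ̇² = -11.352573 + 0.362273 − -0.000019 = -10.990281
step 4→5:
  ẍ = (ẋ'−ẋ)/dt = (-0.905908172−-0.689142609)/0.023670 = -9.157818
  θ̈ = (θ̇'−θ̇)/dt = (0.524605864−0.207202513)/0.023670 = 13.409521
  sinθ=-0.144229, cosθ=0.989544
  F = (M+m)·ẍ + m·l·cosθ·θ̈ − m·l·sinθ·θ̇² = -12.921380 + 0.421979 − -0.000197 = -12.499204
step 5→6:
  ẍ = (ẋ'−ẋ)/dt = (-0.843335755−-0.905908172)/0.023670 = 2.643533
  θ̈ = (θ̇'−θ̇)/dt = (0.359205136−0.524605864)/0.023670 = -6.987779
  sinθ=-0.139374, cosθ=0.990240
  F = (M+m)·ẍ + m·l·cosθ·θ̈ − m·l·sinθ·θ̇² = 3.729937 + -0.220050 − -0.001220 = 3.511107
step 6→7:
  ẍ = (ẋ'−ẋ)/dt = (-0.644796374−-0.843335755)/0.023670 = 8.387807
  θ̈ = (θ̇'−θ̇)/dt = (-0.037854953−0.359205136)/0.023670 = -16.774824
  sinθ=-0.127067, cosθ=0.991894
  F = (M+m)·ẍ + m·l·cosθ·θ̈ − m·l·sinθ·θ̇² = 11.834918 + -0.529134 − -0.000521 = 11.306306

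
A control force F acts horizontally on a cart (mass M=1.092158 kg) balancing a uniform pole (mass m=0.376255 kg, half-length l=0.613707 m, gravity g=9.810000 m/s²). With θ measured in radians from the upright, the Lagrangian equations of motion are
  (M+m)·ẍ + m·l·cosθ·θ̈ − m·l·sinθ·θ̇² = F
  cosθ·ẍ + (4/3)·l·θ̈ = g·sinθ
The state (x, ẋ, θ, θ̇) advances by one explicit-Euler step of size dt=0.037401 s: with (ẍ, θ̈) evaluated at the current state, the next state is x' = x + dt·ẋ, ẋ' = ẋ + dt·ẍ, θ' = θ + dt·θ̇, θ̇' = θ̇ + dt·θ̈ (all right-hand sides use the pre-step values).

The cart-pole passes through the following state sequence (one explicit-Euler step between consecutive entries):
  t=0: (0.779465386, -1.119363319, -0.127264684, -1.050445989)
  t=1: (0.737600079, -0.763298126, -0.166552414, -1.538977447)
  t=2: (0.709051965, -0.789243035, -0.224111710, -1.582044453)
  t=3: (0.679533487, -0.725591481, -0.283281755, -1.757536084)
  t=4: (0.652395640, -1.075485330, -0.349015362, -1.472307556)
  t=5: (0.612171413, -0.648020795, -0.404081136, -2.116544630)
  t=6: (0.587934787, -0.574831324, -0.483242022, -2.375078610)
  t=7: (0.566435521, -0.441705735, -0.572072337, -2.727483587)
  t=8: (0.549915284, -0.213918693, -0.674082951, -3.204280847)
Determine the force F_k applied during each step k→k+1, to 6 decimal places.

step 0→1:
  ẍ = (ẋ'−ẋ)/dt = (-0.763298126−-1.119363319)/0.037401 = 9.520205
  θ̈ = (θ̇'−θ̇)/dt = (-1.538977447−-1.050445989)/0.037401 = -13.061989
  sinθ=-0.126921, cosθ=0.991913
  F = (M+m)·ẍ + m·l·cosθ·θ̈ − m·l·sinθ·θ̇² = 13.979593 + -2.991756 − -0.032339 = 11.020176
step 1→2:
  ẍ = (ẋ'−ẋ)/dt = (-0.789243035−-0.763298126)/0.037401 = -0.693696
  θ̈ = (θ̇'−θ̇)/dt = (-1.582044453−-1.538977447)/0.037401 = -1.151493
  sinθ=-0.165783, cosθ=0.986162
  F = (M+m)·ẍ + m·l·cosθ·θ̈ − m·l·sinθ·θ̇² = -1.018632 + -0.262212 − -0.090667 = -1.190177
step 2→3:
  ẍ = (ẋ'−ẋ)/dt = (-0.725591481−-0.789243035)/0.037401 = 1.701868
  θ̈ = (θ̇'−θ̇)/dt = (-1.757536084−-1.582044453)/0.037401 = -4.692164
  sinθ=-0.222240, cosθ=0.974992
  F = (M+m)·ẍ + m·l·cosθ·θ̈ − m·l·sinθ·θ̇² = 2.499045 + -1.056374 − -0.128441 = 1.571112
step 3→4:
  ẍ = (ẋ'−ẋ)/dt = (-1.075485330−-0.725591481)/0.037401 = -9.355200
  θ̈ = (θ̇'−θ̇)/dt = (-1.472307556−-1.757536084)/0.037401 = 7.626227
  sinθ=-0.279508, cosθ=0.960143
  F = (M+m)·ẍ + m·l·cosθ·θ̈ − m·l·sinθ·θ̇² = -13.737298 + 1.690788 − -0.199364 = -11.847146
step 4→5:
  ẍ = (ẋ'−ẋ)/dt = (-0.648020795−-1.075485330)/0.037401 = 11.429227
  θ̈ = (θ̇'−θ̇)/dt = (-2.116544630−-1.472307556)/0.037401 = -17.225130
  sinθ=-0.341973, cosθ=0.939710
  F = (M+m)·ẍ + m·l·cosθ·θ̈ − m·l·sinθ·θ̇² = 16.782826 + -3.737659 − -0.171172 = 13.216339
step 5→6:
  ẍ = (ẋ'−ẋ)/dt = (-0.574831324−-0.648020795)/0.037401 = 1.956885
  θ̈ = (θ̇'−θ̇)/dt = (-2.375078610−-2.116544630)/0.037401 = -6.912488
  sinθ=-0.393174, cosθ=0.919464
  F = (M+m)·ẍ + m·l·cosθ·θ̈ − m·l·sinθ·θ̇² = 2.873516 + -1.467616 − -0.406708 = 1.812608
step 6→7:
  ẍ = (ẋ'−ẋ)/dt = (-0.441705735−-0.574831324)/0.037401 = 3.559413
  θ̈ = (θ̇'−θ̇)/dt = (-2.727483587−-2.375078610)/0.037401 = -9.422341
  sinθ=-0.464652, cosθ=0.885493
  F = (M+m)·ẍ + m·l·cosθ·θ̈ − m·l·sinθ·θ̇² = 5.226688 + -1.926582 − -0.605240 = 3.905346
step 7→8:
  ẍ = (ẋ'−ẋ)/dt = (-0.213918693−-0.441705735)/0.037401 = 6.090400
  θ̈ = (θ̇'−θ̇)/dt = (-3.204280847−-2.727483587)/0.037401 = -12.748249
  sinθ=-0.541376, cosθ=0.840781
  F = (M+m)·ẍ + m·l·cosθ·θ̈ − m·l·sinθ·θ̇² = 8.943222 + -2.475009 − -0.929964 = 7.398178

F_0 = 11.020176 N
F_1 = -1.190177 N
F_2 = 1.571112 N
F_3 = -11.847146 N
F_4 = 13.216339 N
F_5 = 1.812608 N
F_6 = 3.905346 N
F_7 = 7.398178 N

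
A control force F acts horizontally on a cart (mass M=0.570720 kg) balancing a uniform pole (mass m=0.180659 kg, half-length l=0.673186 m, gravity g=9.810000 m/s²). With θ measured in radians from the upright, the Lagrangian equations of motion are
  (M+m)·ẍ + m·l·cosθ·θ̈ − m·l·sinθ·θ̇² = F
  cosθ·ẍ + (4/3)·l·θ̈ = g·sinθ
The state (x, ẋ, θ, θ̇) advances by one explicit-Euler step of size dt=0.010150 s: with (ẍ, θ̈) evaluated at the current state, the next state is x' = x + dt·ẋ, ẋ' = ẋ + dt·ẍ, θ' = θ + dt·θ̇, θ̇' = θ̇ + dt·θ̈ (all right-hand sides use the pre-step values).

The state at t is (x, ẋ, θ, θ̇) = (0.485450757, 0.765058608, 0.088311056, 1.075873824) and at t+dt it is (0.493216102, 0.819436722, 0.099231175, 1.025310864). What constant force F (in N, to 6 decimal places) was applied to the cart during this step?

F = 3.409576 N

ẍ = (ẋ'−ẋ)/dt = (0.819436722−0.765058608)/0.010150 = 5.357450
θ̈ = (θ̇'−θ̇)/dt = (1.025310864−1.075873824)/0.010150 = -4.981572
sinθ=0.088196, cosθ=0.996103
F = (M+m)·ẍ + m·l·cosθ·θ̈ − m·l·sinθ·θ̇² = 4.025475 + -0.603484 − 0.012416 = 3.409576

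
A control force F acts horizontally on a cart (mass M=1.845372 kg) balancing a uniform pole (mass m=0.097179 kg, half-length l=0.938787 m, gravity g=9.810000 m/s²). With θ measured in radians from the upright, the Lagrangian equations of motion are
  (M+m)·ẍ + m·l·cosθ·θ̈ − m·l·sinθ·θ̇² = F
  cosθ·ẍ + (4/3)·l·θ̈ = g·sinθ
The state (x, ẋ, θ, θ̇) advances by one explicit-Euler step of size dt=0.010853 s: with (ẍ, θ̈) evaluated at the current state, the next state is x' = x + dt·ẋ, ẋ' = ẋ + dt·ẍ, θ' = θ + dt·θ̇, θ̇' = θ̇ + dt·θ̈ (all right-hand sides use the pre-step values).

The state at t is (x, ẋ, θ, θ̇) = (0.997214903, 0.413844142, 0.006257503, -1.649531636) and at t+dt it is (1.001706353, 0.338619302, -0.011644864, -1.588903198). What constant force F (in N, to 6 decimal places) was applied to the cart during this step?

F = -12.956224 N

ẍ = (ẋ'−ẋ)/dt = (0.338619302−0.413844142)/0.010853 = -6.931249
θ̈ = (θ̇'−θ̇)/dt = (-1.588903198−-1.649531636)/0.010853 = 5.586330
sinθ=0.006257, cosθ=0.999980
F = (M+m)·ẍ + m·l·cosθ·θ̈ − m·l·sinθ·θ̇² = -13.464304 + 0.509633 − 0.001553 = -12.956224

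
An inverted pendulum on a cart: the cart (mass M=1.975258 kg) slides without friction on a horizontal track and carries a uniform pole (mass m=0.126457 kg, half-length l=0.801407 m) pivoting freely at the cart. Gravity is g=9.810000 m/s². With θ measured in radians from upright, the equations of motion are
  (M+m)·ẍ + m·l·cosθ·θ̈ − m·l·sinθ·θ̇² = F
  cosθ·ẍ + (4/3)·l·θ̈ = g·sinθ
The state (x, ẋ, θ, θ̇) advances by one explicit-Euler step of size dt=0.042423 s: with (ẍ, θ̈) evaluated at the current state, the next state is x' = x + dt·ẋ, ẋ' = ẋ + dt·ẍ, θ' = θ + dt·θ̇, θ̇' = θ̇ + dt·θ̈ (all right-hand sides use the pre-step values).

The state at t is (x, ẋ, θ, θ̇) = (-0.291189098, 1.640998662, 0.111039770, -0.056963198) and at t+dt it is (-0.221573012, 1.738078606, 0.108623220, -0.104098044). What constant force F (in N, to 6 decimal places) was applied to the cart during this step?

F = 4.697580 N

ẍ = (ẋ'−ẋ)/dt = (1.738078606−1.640998662)/0.042423 = 2.288380
θ̈ = (θ̇'−θ̇)/dt = (-0.104098044−-0.056963198)/0.042423 = -1.111068
sinθ=0.110812, cosθ=0.993841
F = (M+m)·ẍ + m·l·cosθ·θ̈ − m·l·sinθ·θ̇² = 4.809523 + -0.111906 − 0.000036 = 4.697580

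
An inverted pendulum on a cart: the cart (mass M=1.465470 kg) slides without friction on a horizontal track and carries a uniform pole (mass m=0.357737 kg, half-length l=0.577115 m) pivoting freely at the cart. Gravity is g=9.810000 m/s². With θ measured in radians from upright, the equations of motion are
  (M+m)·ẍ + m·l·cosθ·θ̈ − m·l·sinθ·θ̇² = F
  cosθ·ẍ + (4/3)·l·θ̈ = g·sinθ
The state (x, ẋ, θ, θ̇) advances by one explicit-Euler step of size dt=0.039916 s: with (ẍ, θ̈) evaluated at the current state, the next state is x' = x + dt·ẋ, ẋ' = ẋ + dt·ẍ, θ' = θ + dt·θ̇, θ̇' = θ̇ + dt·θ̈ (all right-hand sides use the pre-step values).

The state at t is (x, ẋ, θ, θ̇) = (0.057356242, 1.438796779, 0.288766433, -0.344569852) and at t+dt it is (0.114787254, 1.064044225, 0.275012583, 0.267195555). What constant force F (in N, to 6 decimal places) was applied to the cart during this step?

F = -14.091023 N

ẍ = (ẋ'−ẋ)/dt = (1.064044225−1.438796779)/0.039916 = -9.388530
θ̈ = (θ̇'−θ̇)/dt = (0.267195555−-0.344569852)/0.039916 = 15.326320
sinθ=0.284770, cosθ=0.958596
F = (M+m)·ẍ + m·l·cosθ·θ̈ − m·l·sinθ·θ̇² = -17.117233 + 3.033190 − 0.006980 = -14.091023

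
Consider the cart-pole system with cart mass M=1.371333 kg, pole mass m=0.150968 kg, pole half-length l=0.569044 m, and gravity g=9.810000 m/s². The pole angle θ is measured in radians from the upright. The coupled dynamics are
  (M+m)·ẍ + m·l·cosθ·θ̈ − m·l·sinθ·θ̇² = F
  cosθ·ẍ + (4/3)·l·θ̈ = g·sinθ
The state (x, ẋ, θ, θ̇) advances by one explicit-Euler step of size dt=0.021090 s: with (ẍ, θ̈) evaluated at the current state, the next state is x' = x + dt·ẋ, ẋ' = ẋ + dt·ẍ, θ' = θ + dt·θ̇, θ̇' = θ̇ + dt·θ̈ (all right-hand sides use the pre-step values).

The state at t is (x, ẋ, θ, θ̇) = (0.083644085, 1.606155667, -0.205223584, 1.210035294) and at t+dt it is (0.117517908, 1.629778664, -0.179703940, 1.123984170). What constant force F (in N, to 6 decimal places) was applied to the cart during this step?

F = 1.387606 N

ẍ = (ẋ'−ẋ)/dt = (1.629778664−1.606155667)/0.021090 = 1.120104
θ̈ = (θ̇'−θ̇)/dt = (1.123984170−1.210035294)/0.021090 = -4.080186
sinθ=-0.203786, cosθ=0.979015
F = (M+m)·ẍ + m·l·cosθ·θ̈ − m·l·sinθ·θ̇² = 1.705136 + -0.343163 − -0.025633 = 1.387606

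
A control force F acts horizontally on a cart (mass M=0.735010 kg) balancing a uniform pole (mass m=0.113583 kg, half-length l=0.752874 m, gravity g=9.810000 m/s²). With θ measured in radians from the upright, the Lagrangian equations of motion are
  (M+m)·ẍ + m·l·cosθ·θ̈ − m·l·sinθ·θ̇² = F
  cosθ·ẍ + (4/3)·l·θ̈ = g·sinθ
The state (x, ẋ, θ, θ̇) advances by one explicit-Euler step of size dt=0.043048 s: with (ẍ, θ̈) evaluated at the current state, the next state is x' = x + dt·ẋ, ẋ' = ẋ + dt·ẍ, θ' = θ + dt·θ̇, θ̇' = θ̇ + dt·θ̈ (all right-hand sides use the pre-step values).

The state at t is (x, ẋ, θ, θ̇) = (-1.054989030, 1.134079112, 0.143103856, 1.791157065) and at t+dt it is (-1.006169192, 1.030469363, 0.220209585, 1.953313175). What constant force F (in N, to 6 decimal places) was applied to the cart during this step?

F = -1.762730 N

ẍ = (ẋ'−ẋ)/dt = (1.030469363−1.134079112)/0.043048 = -2.406842
θ̈ = (θ̇'−θ̇)/dt = (1.953313175−1.791157065)/0.043048 = 3.766867
sinθ=0.142616, cosθ=0.989778
F = (M+m)·ẍ + m·l·cosθ·θ̈ − m·l·sinθ·θ̇² = -2.042430 + 0.318826 − 0.039126 = -1.762730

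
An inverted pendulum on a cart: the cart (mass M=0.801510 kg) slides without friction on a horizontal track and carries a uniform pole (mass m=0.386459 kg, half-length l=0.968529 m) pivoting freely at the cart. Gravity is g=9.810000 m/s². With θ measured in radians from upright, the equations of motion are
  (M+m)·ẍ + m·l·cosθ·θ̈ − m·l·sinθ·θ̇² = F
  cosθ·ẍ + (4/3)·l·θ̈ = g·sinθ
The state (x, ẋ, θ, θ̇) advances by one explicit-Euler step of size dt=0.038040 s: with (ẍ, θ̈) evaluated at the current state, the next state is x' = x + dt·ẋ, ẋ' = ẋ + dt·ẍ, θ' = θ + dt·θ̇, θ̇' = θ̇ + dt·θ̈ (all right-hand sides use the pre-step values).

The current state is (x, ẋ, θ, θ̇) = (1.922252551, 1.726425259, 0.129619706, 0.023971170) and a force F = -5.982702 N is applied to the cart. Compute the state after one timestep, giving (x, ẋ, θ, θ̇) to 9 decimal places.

sinθ=0.129257048, cosθ=0.991611121
temp = (F + m·l·θ̇²·sinθ)/(M+m) = (-5.982702 + 0.000027800)/1.187969 = -5.036052456
θ̈ = (g·sinθ − cosθ·temp)/(l·(4/3 − m·cos²θ/(M+m))) = 6.379433490
ẍ = temp − m·l·θ̈·cosθ/(M+m) = -7.029177057
Euler: x'=1.922252551+0.038040·1.726425259=1.987925768, ẋ'=1.726425259+0.038040·-7.029177057=1.459035364
       θ'=0.129619706+0.038040·0.023971170=0.130531569, θ̇'=0.023971170+0.038040·6.379433490=0.266644820

(1.987925768, 1.459035364, 0.130531569, 0.266644820)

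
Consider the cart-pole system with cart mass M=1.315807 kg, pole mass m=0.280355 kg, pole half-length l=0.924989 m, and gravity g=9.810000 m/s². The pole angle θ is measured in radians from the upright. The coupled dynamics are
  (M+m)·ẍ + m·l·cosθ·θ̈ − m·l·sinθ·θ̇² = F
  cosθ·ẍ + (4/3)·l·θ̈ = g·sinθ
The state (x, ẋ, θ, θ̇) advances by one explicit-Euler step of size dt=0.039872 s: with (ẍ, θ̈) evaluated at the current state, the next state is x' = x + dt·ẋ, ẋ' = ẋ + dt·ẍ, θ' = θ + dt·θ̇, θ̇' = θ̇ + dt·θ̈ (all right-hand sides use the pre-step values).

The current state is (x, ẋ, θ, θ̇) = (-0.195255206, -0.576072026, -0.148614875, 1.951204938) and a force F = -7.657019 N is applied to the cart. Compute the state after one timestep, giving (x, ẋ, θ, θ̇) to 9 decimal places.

(-0.218224350, -0.791163500, -0.070816432, 2.076723533)

sinθ=-0.148068418, cosθ=0.988977120
temp = (F + m·l·θ̇²·sinθ)/(M+m) = (-7.657019 + -0.146188457)/1.596162 = -4.888731506
θ̈ = (g·sinθ − cosθ·temp)/(l·(4/3 − m·cos²θ/(M+m))) = 3.148038592
ẍ = temp − m·l·θ̈·cosθ/(M+m) = -5.394549411
Euler: x'=-0.195255206+0.039872·-0.576072026=-0.218224350, ẋ'=-0.576072026+0.039872·-5.394549411=-0.791163500
       θ'=-0.148614875+0.039872·1.951204938=-0.070816432, θ̇'=1.951204938+0.039872·3.148038592=2.076723533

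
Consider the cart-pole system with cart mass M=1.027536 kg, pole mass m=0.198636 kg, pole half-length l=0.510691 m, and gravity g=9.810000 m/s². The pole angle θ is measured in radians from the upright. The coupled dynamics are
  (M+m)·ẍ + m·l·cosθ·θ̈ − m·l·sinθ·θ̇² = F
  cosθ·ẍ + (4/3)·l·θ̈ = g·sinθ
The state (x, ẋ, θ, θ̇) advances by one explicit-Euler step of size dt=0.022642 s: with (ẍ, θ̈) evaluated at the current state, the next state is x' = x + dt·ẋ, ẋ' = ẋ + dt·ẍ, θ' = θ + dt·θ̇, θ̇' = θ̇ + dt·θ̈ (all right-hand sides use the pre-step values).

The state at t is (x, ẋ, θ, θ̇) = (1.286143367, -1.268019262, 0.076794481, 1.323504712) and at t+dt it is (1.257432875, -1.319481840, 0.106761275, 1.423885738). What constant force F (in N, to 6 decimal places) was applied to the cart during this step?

ẍ = (ẋ'−ẋ)/dt = (-1.319481840−-1.268019262)/0.022642 = -2.272881
θ̈ = (θ̇'−θ̇)/dt = (1.423885738−1.323504712)/0.022642 = 4.433399
sinθ=0.076719, cosθ=0.997053
F = (M+m)·ẍ + m·l·cosθ·θ̈ − m·l·sinθ·θ̇² = -2.786943 + 0.448406 − 0.013632 = -2.352170

F = -2.352170 N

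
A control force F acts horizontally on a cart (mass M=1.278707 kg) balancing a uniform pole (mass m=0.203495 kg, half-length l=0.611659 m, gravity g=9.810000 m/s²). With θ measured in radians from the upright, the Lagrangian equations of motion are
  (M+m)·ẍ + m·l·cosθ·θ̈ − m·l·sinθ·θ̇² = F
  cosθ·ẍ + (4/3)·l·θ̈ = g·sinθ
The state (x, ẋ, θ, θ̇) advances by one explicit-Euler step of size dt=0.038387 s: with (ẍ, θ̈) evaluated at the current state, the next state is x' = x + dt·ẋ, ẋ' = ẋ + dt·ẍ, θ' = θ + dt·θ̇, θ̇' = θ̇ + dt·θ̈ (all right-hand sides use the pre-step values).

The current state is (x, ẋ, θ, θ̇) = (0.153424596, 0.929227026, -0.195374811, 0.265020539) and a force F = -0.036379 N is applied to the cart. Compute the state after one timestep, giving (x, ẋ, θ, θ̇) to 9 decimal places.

sinθ=-0.194134229, cosθ=0.980974975
temp = (F + m·l·θ̇²·sinθ)/(M+m) = (-0.036379 + -0.001697166)/1.482202 = -0.025688918
θ̈ = (g·sinθ − cosθ·temp)/(l·(4/3 − m·cos²θ/(M+m))) = -2.557736905
ẍ = temp − m·l·θ̈·cosθ/(M+m) = 0.185013498
Euler: x'=0.153424596+0.038387·0.929227026=0.189094834, ẋ'=0.929227026+0.038387·0.185013498=0.936329139
       θ'=-0.195374811+0.038387·0.265020539=-0.185201468, θ̇'=0.265020539+0.038387·-2.557736905=0.166836692

(0.189094834, 0.936329139, -0.185201468, 0.166836692)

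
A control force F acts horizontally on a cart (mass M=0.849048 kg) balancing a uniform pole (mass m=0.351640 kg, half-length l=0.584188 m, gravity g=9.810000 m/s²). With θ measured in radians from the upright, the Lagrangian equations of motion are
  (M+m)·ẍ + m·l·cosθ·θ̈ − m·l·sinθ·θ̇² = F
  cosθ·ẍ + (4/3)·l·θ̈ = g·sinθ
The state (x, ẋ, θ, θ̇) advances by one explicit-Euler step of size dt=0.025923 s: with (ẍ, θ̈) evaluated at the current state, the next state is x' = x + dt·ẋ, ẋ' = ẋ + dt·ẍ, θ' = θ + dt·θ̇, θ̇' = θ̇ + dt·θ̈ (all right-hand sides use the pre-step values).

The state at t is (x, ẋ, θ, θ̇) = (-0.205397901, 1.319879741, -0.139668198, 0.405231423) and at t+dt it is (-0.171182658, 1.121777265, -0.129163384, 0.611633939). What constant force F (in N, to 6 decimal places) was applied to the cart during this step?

ẍ = (ẋ'−ẋ)/dt = (1.121777265−1.319879741)/0.025923 = -7.641958
θ̈ = (θ̇'−θ̇)/dt = (0.611633939−0.405231423)/0.025923 = 7.962139
sinθ=-0.139215, cosθ=0.990262
F = (M+m)·ẍ + m·l·cosθ·θ̈ − m·l·sinθ·θ̇² = -9.175607 + 1.619686 − -0.004696 = -7.551225

F = -7.551225 N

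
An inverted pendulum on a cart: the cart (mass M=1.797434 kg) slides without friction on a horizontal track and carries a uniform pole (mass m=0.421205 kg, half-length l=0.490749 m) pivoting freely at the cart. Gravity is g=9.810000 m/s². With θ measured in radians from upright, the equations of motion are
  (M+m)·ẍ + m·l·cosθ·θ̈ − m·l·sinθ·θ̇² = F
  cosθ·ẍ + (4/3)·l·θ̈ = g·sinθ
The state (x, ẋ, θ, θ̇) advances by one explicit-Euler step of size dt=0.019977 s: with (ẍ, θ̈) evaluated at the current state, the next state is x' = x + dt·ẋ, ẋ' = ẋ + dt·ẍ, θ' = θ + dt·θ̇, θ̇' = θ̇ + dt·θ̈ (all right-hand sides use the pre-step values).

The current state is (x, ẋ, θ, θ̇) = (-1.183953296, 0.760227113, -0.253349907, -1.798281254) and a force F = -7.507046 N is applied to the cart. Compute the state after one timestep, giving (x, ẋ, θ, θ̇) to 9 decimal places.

(-1.168766239, 0.688296096, -0.289274172, -1.766929889)

sinθ=-0.250648332, cosθ=0.968078207
temp = (F + m·l·θ̇²·sinθ)/(M+m) = (-7.507046 + -0.167545587)/2.218639 = -3.459143911
θ̈ = (g·sinθ − cosθ·temp)/(l·(4/3 − m·cos²θ/(M+m))) = 1.569373005
ẍ = temp − m·l·θ̈·cosθ/(M+m) = -3.600691644
Euler: x'=-1.183953296+0.019977·0.760227113=-1.168766239, ẋ'=0.760227113+0.019977·-3.600691644=0.688296096
       θ'=-0.253349907+0.019977·-1.798281254=-0.289274172, θ̇'=-1.798281254+0.019977·1.569373005=-1.766929889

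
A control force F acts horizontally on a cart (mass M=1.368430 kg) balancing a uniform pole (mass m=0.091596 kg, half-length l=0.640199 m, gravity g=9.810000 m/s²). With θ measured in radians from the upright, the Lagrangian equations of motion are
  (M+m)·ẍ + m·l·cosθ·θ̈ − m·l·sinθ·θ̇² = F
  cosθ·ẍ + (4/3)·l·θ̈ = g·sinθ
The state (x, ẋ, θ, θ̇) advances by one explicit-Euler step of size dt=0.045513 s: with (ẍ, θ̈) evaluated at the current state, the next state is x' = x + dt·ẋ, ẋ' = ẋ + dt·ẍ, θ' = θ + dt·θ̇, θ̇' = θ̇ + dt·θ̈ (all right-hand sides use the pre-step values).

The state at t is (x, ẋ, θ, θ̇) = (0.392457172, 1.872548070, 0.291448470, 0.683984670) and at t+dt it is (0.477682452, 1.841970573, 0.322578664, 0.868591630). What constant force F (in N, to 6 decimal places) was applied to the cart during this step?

ẍ = (ẋ'−ẋ)/dt = (1.841970573−1.872548070)/0.045513 = -0.671841
θ̈ = (θ̇'−θ̇)/dt = (0.868591630−0.683984670)/0.045513 = 4.056137
sinθ=0.287340, cosθ=0.957829
F = (M+m)·ẍ + m·l·cosθ·θ̈ − m·l·sinθ·θ̇² = -0.980905 + 0.227820 − 0.007883 = -0.760968

F = -0.760968 N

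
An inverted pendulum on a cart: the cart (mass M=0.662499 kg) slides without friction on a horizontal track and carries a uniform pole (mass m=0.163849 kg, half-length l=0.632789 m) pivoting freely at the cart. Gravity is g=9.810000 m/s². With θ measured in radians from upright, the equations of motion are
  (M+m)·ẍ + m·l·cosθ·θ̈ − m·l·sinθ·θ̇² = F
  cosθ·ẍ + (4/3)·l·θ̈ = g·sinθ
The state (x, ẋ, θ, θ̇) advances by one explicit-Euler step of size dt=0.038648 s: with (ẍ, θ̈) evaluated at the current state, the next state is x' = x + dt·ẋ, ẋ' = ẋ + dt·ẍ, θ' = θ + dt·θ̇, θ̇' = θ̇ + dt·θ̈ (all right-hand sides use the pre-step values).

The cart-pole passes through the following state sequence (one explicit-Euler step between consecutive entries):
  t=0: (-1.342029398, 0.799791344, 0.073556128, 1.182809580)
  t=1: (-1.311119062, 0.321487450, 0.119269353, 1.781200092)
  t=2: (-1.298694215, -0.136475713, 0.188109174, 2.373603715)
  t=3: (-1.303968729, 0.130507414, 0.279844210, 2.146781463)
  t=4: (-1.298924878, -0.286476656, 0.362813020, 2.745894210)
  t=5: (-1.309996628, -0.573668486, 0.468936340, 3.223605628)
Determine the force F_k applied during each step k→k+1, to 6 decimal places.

F_0 = -8.636488 N
F_1 = -8.253066 N
F_2 = 5.001468 N
F_3 = -7.502952 N
F_4 = -5.219870 N

step 0→1:
  ẍ = (ẋ'−ẋ)/dt = (0.321487450−0.799791344)/0.038648 = -12.375903
  θ̈ = (θ̇'−θ̇)/dt = (1.781200092−1.182809580)/0.038648 = 15.483091
  sinθ=0.073490, cosθ=0.997296
  F = (M+m)·ẍ + m·l·cosθ·θ̈ − m·l·sinθ·θ̇² = -10.226803 + 1.600975 − 0.010660 = -8.636488
step 1→2:
  ẍ = (ẋ'−ẋ)/dt = (-0.136475713−0.321487450)/0.038648 = -11.849595
  θ̈ = (θ̇'−θ̇)/dt = (2.373603715−1.781200092)/0.038648 = 15.328183
  sinθ=0.118987, cosθ=0.992896
  F = (M+m)·ẍ + m·l·cosθ·θ̈ − m·l·sinθ·θ̇² = -9.791889 + 1.577964 − 0.039141 = -8.253066
step 2→3:
  ẍ = (ẋ'−ẋ)/dt = (0.130507414−-0.136475713)/0.038648 = 6.908071
  θ̈ = (θ̇'−θ̇)/dt = (2.146781463−2.373603715)/0.038648 = -5.868926
  sinθ=0.187002, cosθ=0.982360
  F = (M+m)·ẍ + m·l·cosθ·θ̈ − m·l·sinθ·θ̇² = 5.708471 + -0.597767 − 0.109236 = 5.001468
step 3→4:
  ẍ = (ẋ'−ẋ)/dt = (-0.286476656−0.130507414)/0.038648 = -10.789279
  θ̈ = (θ̇'−θ̇)/dt = (2.745894210−2.146781463)/0.038648 = 15.501779
  sinθ=0.276206, cosθ=0.961098
  F = (M+m)·ẍ + m·l·cosθ·θ̈ − m·l·sinθ·θ̇² = -8.915699 + 1.544728 − 0.131981 = -7.502952
step 4→5:
  ẍ = (ẋ'−ẋ)/dt = (-0.573668486−-0.286476656)/0.038648 = -7.430962
  θ̈ = (θ̇'−θ̇)/dt = (3.223605628−2.745894210)/0.038648 = 12.360573
  sinθ=0.354906, cosθ=0.934902
  F = (M+m)·ẍ + m·l·cosθ·θ̈ − m·l·sinθ·θ̇² = -6.140561 + 1.198140 − 0.277449 = -5.219870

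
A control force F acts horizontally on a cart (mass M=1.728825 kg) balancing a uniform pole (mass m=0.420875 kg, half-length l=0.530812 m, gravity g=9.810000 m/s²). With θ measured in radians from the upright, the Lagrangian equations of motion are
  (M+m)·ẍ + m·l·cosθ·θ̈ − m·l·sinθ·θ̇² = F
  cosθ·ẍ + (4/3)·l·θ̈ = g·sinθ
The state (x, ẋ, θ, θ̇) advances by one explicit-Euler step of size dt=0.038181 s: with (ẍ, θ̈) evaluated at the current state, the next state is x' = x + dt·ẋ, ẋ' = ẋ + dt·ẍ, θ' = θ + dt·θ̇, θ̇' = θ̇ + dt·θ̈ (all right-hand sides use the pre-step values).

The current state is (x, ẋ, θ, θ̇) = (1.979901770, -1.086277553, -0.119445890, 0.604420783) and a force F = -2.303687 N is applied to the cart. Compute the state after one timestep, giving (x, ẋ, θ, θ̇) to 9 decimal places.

(1.938426607, -1.126712205, -0.096368500, 0.598081997)

sinθ=-0.119162064, cosθ=0.992874817
temp = (F + m·l·θ̇²·sinθ)/(M+m) = (-2.303687 + -0.009725471)/2.149700 = -1.076155962
θ̈ = (g·sinθ − cosθ·temp)/(l·(4/3 − m·cos²θ/(M+m))) = -0.166019378
ẍ = temp − m·l·θ̈·cosθ/(M+m) = -1.059025492
Euler: x'=1.979901770+0.038181·-1.086277553=1.938426607, ẋ'=-1.086277553+0.038181·-1.059025492=-1.126712205
       θ'=-0.119445890+0.038181·0.604420783=-0.096368500, θ̇'=0.604420783+0.038181·-0.166019378=0.598081997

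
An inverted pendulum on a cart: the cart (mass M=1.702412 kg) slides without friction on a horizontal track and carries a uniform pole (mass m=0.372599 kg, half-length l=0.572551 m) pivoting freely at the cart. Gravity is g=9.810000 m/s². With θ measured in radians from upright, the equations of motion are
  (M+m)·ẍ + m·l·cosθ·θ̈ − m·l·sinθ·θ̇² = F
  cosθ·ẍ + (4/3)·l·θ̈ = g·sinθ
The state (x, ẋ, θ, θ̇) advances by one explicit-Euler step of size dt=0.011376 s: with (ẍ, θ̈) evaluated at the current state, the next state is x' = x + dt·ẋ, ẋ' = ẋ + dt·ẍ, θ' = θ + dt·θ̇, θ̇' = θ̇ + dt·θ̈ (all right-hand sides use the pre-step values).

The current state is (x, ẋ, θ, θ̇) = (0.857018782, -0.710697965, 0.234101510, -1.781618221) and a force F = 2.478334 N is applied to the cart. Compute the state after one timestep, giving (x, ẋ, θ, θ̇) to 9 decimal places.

sinθ=0.231969097, cosθ=0.972723156
temp = (F + m·l·θ̇²·sinθ)/(M+m) = (2.478334 + 0.157077972)/2.075011 = 1.270071326
θ̈ = (g·sinθ − cosθ·temp)/(l·(4/3 − m·cos²θ/(M+m))) = 1.561555902
ẍ = temp − m·l·θ̈·cosθ/(M+m) = 1.113906849
Euler: x'=0.857018782+0.011376·-0.710697965=0.848933882, ẋ'=-0.710697965+0.011376·1.113906849=-0.698026161
       θ'=0.234101510+0.011376·-1.781618221=0.213833821, θ̇'=-1.781618221+0.011376·1.561555902=-1.763853961

(0.848933882, -0.698026161, 0.213833821, -1.763853961)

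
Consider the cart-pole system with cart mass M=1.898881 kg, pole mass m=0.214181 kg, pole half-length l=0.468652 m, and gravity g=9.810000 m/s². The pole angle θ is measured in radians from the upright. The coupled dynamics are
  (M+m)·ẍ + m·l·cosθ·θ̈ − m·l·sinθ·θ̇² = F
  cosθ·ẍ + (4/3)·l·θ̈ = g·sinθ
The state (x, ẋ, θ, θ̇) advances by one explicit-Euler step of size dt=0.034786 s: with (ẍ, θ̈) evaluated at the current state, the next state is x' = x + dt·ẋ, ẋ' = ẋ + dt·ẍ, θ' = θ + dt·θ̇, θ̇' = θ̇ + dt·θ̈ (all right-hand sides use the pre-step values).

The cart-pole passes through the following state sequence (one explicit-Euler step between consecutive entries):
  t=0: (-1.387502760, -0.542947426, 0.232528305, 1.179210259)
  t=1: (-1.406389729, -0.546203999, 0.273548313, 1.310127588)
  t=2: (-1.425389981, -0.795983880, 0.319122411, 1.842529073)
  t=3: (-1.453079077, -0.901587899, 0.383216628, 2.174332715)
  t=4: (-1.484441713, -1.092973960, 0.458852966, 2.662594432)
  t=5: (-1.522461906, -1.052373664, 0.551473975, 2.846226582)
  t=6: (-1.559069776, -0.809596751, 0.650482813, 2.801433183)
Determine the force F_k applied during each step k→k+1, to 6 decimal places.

F_0 = 0.137617 N
F_1 = -13.740181 N
F_2 = -5.612693 N
F_3 = -10.496403 N
F_4 = 2.626131 N
F_5 = 14.211253 N

step 0→1:
  ẍ = (ẋ'−ẋ)/dt = (-0.546203999−-0.542947426)/0.034786 = -0.093617
  θ̈ = (θ̇'−θ̇)/dt = (1.310127588−1.179210259)/0.034786 = 3.763506
  sinθ=0.230439, cosθ=0.973087
  F = (M+m)·ẍ + m·l·cosθ·θ̈ − m·l·sinθ·θ̇² = -0.197819 + 0.367600 − 0.032164 = 0.137617
step 1→2:
  ẍ = (ẋ'−ẋ)/dt = (-0.795983880−-0.546203999)/0.034786 = -7.180471
  θ̈ = (θ̇'−θ̇)/dt = (1.842529073−1.310127588)/0.034786 = 15.305050
  sinθ=0.270150, cosθ=0.962818
  F = (M+m)·ẍ + m·l·cosθ·θ̈ − m·l·sinθ·θ̇² = -15.172781 + 1.479144 − 0.046544 = -13.740181
step 2→3:
  ẍ = (ẋ'−ẋ)/dt = (-0.901587899−-0.795983880)/0.034786 = -3.035820
  θ̈ = (θ̇'−θ̇)/dt = (2.174332715−1.842529073)/0.034786 = 9.538425
  sinθ=0.313733, cosθ=0.949511
  F = (M+m)·ẍ + m·l·cosθ·θ̈ − m·l·sinθ·θ̇² = -6.414875 + 0.909093 − 0.106911 = -5.612693
step 3→4:
  ẍ = (ẋ'−ẋ)/dt = (-1.092973960−-0.901587899)/0.034786 = -5.501813
  θ̈ = (θ̇'−θ̇)/dt = (2.662594432−2.174332715)/0.034786 = 14.036156
  sinθ=0.373906, cosθ=0.927467
  F = (M+m)·ẍ + m·l·cosθ·θ̈ − m·l·sinθ·θ̇² = -11.625672 + 1.306706 − 0.177438 = -10.496403
step 4→5:
  ẍ = (ẋ'−ẋ)/dt = (-1.052373664−-1.092973960)/0.034786 = 1.167145
  θ̈ = (θ̇'−θ̇)/dt = (2.846226582−2.662594432)/0.034786 = 5.278910
  sinθ=0.442920, cosθ=0.896561
  F = (M+m)·ẍ + m·l·cosθ·θ̈ − m·l·sinθ·θ̇² = 2.466249 + 0.475068 − 0.315186 = 2.626131
step 5→6:
  ẍ = (ẋ'−ẋ)/dt = (-0.809596751−-1.052373664)/0.034786 = 6.979156
  θ̈ = (θ̇'−θ̇)/dt = (2.801433183−2.846226582)/0.034786 = -1.287685
  sinθ=0.523943, cosθ=0.851753
  F = (M+m)·ẍ + m·l·cosθ·θ̈ − m·l·sinθ·θ̇² = 14.747389 + -0.110092 − 0.426044 = 14.211253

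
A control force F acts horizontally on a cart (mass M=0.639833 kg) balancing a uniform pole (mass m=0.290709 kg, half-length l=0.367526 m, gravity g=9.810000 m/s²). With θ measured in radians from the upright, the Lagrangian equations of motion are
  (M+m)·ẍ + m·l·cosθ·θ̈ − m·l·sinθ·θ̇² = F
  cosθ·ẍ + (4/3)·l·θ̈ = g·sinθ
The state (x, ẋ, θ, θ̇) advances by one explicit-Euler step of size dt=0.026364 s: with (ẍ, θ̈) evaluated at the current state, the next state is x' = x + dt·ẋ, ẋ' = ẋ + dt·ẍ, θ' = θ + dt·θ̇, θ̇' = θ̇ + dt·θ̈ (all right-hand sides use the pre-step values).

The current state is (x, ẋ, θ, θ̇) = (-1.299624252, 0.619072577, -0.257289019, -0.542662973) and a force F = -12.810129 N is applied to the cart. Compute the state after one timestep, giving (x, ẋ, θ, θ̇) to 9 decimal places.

(-1.283303023, 0.173093580, -0.271595786, 0.203177590)

sinθ=-0.254459746, cosθ=0.967083367
temp = (F + m·l·θ̇²·sinθ)/(M+m) = (-12.810129 + -0.008006192)/0.930542 = -13.774913107
θ̈ = (g·sinθ − cosθ·temp)/(l·(4/3 − m·cos²θ/(M+m))) = 28.290113922
ẍ = temp − m·l·θ̈·cosθ/(M+m) = -16.916211378
Euler: x'=-1.299624252+0.026364·0.619072577=-1.283303023, ẋ'=0.619072577+0.026364·-16.916211378=0.173093580
       θ'=-0.257289019+0.026364·-0.542662973=-0.271595786, θ̇'=-0.542662973+0.026364·28.290113922=0.203177590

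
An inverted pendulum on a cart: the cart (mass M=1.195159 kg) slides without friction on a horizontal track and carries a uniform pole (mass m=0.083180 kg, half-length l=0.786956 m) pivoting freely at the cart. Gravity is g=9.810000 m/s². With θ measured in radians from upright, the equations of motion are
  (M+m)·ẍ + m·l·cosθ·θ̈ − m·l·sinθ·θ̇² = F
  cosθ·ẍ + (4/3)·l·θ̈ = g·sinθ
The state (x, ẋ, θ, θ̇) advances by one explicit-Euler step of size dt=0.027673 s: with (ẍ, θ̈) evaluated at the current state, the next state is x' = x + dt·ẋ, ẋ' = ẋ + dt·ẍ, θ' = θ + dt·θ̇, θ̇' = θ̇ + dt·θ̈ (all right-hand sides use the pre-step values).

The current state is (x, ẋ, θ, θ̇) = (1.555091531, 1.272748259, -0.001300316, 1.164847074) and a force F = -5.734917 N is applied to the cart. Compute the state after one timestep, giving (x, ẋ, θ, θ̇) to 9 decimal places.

sinθ=-0.001300316, cosθ=0.999999155
temp = (F + m·l·θ̇²·sinθ)/(M+m) = (-5.734917 + -0.000115493)/1.278339 = -4.486315831
θ̈ = (g·sinθ − cosθ·temp)/(l·(4/3 − m·cos²θ/(M+m))) = 4.482213511
ẍ = temp − m·l·θ̈·cosθ/(M+m) = -4.715833171
Euler: x'=1.555091531+0.027673·1.272748259=1.590312294, ẋ'=1.272748259+0.027673·-4.715833171=1.142247008
       θ'=-0.001300316+0.027673·1.164847074=0.030934497, θ̇'=1.164847074+0.027673·4.482213511=1.288883368

(1.590312294, 1.142247008, 0.030934497, 1.288883368)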